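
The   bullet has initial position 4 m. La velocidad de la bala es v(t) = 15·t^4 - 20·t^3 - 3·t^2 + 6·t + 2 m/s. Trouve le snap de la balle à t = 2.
Pour résoudre ceci, nous devons prendre 3 dérivées de notre équation de la vitesse v(t) = 15·t^4 - 20·t^3 - 3·t^2 + 6·t + 2. La dérivée de la vitesse donne l'accélération: a(t) = 60·t^3 - 60·t^2 - 6·t + 6. En dérivant l'accélération, nous obtenons le jerk: j(t) = 180·t^2 - 120·t - 6. La dérivée du jerk donne le snap: s(t) = 360·t - 120. Nous avons le snap s(t) = 360·t - 120. En substituant t = 2: s(2) = 600.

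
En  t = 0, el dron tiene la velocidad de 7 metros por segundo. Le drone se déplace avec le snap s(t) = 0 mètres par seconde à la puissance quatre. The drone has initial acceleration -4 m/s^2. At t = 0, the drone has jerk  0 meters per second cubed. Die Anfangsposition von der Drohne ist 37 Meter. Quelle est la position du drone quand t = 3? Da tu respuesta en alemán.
Wir müssen unsere Gleichung für den Snap s(t) = 0 4-mal integrieren. Mit ∫s(t)dt und Anwendung von j(0) = 0, finden wir j(t) = 0. Das Integral von dem Ruck ist die Beschleunigung. Mit a(0) = -4 erhalten wir a(t) = -4. Die Stammfunktion von der Beschleunigung ist die Geschwindigkeit. Mit v(0) = 7 erhalten wir v(t) = 7 - 4·t. Die Stammfunktion von der Geschwindigkeit ist die Position. Mit x(0) = 37 erhalten wir x(t) = -2·t^2 + 7·t + 37. Aus der Gleichung für die Position x(t) = -2·t^2 + 7·t + 37, setzen wir t = 3 ein und erhalten x = 40.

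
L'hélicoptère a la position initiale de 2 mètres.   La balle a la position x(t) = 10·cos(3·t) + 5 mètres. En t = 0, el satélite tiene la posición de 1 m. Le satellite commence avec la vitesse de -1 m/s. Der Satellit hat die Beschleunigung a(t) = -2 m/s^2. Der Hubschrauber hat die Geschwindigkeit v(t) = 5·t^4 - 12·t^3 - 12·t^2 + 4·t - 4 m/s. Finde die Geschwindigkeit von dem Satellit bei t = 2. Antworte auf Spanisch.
Para resolver esto, necesitamos tomar 1 antiderivada de nuestra ecuación de la aceleración a(t) = -2. Integrando la aceleración y usando la condición inicial v(0) = -1, obtenemos v(t) = -2·t - 1. Usando v(t) = -2·t - 1 y sustituyendo t = 2, encontramos v = -5.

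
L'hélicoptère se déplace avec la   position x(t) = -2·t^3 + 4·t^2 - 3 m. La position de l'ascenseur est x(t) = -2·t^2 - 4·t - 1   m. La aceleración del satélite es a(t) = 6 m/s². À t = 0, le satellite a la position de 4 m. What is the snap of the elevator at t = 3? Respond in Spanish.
Para resolver esto, necesitamos tomar 4 derivadas de nuestra ecuación de la posición x(t) = -2·t^2 - 4·t - 1. Tomando d/dt de x(t), encontramos v(t) = -4·t - 4. Tomando d/dt de v(t), encontramos a(t) = -4. Derivando la aceleración, obtenemos la sacudida: j(t) = 0. Derivando la sacudida, obtenemos el snap: s(t) = 0. Usando s(t) = 0 y sustituyendo t = 3, encontramos s = 0.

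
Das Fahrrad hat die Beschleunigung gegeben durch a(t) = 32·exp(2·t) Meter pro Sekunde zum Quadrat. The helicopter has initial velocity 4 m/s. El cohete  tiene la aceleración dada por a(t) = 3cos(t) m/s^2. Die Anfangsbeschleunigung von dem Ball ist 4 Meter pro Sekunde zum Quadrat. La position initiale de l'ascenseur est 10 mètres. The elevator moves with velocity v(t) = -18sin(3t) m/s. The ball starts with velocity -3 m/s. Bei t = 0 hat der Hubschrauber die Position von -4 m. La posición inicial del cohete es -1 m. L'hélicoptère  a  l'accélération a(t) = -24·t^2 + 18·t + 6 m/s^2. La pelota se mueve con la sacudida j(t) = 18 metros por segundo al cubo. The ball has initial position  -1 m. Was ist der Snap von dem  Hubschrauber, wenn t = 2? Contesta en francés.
Nous devons dériver notre équation de l'accélération a(t) = -24·t^2 + 18·t + 6 2 fois. En dérivant l'accélération, nous obtenons le jerk: j(t) = 18 - 48·t. La dérivée du jerk donne le snap: s(t) = -48. En utilisant s(t) = -48 et en substituant t = 2, nous trouvons s = -48.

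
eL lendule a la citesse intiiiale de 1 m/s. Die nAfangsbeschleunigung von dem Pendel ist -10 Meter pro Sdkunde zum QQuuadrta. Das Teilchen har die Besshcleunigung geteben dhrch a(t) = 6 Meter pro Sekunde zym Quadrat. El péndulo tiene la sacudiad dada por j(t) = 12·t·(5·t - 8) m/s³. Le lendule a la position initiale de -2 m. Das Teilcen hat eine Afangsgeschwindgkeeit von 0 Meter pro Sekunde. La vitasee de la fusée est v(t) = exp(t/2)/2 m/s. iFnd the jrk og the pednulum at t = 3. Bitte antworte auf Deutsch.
Aus der Gleichung für den Ruck j(t) = 12·t·(5·t - 8), setzen wir t = 3 ein und erhalten j = 252.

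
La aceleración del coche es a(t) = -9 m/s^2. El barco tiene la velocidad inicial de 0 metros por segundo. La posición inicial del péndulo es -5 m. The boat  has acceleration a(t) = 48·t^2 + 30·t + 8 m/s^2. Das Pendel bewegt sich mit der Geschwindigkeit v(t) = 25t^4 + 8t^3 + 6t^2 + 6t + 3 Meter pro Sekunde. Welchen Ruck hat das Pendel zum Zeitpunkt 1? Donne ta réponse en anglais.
To solve this, we need to take 2 derivatives of our velocity equation v(t) = 25·t^4 + 8·t^3 + 6·t^2 + 6·t + 3. The derivative of velocity gives acceleration: a(t) = 100·t^3 + 24·t^2 + 12·t + 6. Taking d/dt of a(t), we find j(t) = 300·t^2 + 48·t + 12. From the given jerk equation j(t) = 300·t^2 + 48·t + 12, we substitute t = 1 to get j = 360.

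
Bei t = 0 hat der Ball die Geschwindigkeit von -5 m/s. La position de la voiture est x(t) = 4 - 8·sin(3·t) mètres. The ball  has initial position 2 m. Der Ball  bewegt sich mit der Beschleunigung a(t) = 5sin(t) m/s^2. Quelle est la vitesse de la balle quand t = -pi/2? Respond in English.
Starting from acceleration a(t) = 5·sin(t), we take 1 integral. Finding the antiderivative of a(t) and using v(0) = -5: v(t) = -5·cos(t). From the given velocity equation v(t) = -5·cos(t), we substitute t = -pi/2 to get v = 0.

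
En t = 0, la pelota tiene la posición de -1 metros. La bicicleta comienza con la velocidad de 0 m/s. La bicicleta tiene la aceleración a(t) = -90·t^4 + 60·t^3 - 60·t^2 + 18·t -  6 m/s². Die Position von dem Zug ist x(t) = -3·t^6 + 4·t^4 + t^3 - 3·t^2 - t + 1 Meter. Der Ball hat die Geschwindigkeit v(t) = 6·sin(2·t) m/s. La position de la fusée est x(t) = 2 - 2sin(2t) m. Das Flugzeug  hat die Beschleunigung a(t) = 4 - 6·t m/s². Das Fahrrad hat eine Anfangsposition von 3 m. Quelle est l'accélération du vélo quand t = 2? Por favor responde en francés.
Nous avons l'accélération a(t) = -90·t^4 + 60·t^3 - 60·t^2 + 18·t - 6. En substituant t = 2: a(2) = -1170.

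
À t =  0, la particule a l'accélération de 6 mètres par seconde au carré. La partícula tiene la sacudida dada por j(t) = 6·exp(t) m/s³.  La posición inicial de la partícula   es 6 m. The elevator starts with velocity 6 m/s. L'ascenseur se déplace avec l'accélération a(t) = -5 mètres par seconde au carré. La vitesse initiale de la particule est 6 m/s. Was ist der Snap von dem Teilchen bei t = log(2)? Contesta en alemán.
Um dies zu lösen, müssen wir 1 Ableitung unserer Gleichung für den Ruck j(t) = 6·exp(t) nehmen. Die Ableitung von dem Ruck ergibt den Snap: s(t) = 6·exp(t). Aus der Gleichung für den Snap s(t) = 6·exp(t), setzen wir t = log(2) ein und erhalten s = 12.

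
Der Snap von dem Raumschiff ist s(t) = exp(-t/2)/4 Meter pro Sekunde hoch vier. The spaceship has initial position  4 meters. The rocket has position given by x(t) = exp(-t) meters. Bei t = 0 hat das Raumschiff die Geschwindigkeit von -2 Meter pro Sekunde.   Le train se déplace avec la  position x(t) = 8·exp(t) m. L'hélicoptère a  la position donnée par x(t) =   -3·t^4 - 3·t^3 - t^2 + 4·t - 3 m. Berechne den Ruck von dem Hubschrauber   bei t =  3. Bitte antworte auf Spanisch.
Partiendo de la posición x(t) = -3·t^4 - 3·t^3 - t^2 + 4·t - 3, tomamos 3 derivadas. Tomando d/dt de x(t), encontramos v(t) = -12·t^3 - 9·t^2 - 2·t + 4. La derivada de la velocidad da la aceleración: a(t) = -36·t^2 - 18·t - 2. Tomando d/dt de a(t), encontramos j(t) = -72·t - 18. Tenemos la sacudida j(t) = -72·t - 18. Sustituyendo t = 3: j(3) = -234.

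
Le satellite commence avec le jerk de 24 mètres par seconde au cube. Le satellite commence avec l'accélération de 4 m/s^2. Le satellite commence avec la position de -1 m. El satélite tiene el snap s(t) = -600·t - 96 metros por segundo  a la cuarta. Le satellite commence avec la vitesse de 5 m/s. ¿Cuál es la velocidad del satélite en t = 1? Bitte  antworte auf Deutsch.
Wir müssen unsere Gleichung für den Snap s(t) = -600·t - 96 3-mal integrieren. Durch Integration von dem Snap und Verwendung der Anfangsbedingung j(0) = 24, erhalten wir j(t) = -300·t^2 - 96·t + 24. Durch Integration von dem Ruck und Verwendung der Anfangsbedingung a(0) = 4, erhalten wir a(t) = -100·t^3 - 48·t^2 + 24·t + 4. Die Stammfunktion von der Beschleunigung, mit v(0) = 5, ergibt die Geschwindigkeit: v(t) = -25·t^4 - 16·t^3 + 12·t^2 + 4·t + 5. Aus der Gleichung für die Geschwindigkeit v(t) = -25·t^4 - 16·t^3 + 12·t^2 + 4·t + 5, setzen wir t = 1 ein und erhalten v = -20.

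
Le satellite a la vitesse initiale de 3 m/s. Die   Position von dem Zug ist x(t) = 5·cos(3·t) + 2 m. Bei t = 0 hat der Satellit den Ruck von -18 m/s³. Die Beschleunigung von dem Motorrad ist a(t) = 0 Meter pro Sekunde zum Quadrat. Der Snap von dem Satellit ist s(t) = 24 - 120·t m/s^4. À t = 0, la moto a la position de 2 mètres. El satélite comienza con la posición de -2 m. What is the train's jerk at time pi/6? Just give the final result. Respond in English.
At t = pi/6, j = 135.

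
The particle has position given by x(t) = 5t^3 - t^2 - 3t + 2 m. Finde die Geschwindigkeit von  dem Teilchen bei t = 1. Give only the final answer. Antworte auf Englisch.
v(1) = 10.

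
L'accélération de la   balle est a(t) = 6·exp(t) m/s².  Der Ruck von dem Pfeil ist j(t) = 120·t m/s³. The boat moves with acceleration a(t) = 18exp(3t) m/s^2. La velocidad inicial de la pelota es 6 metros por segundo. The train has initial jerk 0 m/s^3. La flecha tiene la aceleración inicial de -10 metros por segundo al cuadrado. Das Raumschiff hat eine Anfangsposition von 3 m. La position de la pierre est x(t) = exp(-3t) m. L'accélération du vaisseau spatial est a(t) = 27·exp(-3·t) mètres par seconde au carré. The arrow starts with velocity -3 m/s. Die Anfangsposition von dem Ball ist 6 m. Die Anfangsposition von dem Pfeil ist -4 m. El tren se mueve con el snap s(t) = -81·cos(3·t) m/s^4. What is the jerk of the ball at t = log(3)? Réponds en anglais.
To solve this, we need to take 1 derivative of our acceleration equation a(t) = 6·exp(t). Differentiating acceleration, we get jerk: j(t) = 6·exp(t). Using j(t) = 6·exp(t) and substituting t = log(3), we find j = 18.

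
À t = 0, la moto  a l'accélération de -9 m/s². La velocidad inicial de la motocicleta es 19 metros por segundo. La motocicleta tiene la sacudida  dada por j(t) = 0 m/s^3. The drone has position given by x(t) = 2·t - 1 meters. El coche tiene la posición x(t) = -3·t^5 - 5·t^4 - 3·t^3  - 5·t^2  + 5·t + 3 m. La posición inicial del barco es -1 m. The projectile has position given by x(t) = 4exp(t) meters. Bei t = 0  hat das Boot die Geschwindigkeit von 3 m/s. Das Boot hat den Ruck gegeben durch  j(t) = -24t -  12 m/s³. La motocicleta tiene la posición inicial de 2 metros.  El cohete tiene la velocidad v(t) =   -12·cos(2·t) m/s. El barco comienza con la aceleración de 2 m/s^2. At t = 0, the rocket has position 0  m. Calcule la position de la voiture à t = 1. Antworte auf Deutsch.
Aus der Gleichung für die Position x(t) = -3·t^5 - 5·t^4 - 3·t^3 - 5·t^2 + 5·t + 3, setzen wir t = 1 ein und erhalten x = -8.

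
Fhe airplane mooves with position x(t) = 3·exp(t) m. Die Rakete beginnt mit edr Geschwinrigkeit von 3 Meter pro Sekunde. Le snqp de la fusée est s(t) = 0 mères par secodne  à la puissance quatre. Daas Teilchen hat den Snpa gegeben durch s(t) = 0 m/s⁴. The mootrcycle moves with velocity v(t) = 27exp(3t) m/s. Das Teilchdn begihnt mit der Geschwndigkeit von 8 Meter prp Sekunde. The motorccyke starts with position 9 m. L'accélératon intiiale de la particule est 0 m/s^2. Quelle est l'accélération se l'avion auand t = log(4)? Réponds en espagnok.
Debemos derivar nuestra ecuación de la posición x(t) = 3·exp(t) 2 veces. Tomando d/dt de x(t), encontramos v(t) = 3·exp(t). Derivando la velocidad, obtenemos la aceleración: a(t) = 3·exp(t). Tenemos la aceleración a(t) = 3·exp(t). Sustituyendo t = log(4): a(log(4)) = 12.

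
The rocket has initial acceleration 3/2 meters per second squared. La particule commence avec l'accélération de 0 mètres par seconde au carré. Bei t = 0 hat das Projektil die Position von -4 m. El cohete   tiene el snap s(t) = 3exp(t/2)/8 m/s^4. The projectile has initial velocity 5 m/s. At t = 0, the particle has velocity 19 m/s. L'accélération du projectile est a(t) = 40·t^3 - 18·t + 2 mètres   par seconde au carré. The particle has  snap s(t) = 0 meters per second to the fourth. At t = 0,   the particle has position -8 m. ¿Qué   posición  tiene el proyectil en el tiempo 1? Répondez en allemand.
Ausgehend von der Beschleunigung a(t) = 40·t^3 - 18·t + 2, nehmen wir 2 Stammfunktionen. Mit ∫a(t)dt und Anwendung von v(0) = 5, finden wir v(t) = 10·t^4 - 9·t^2 + 2·t + 5. Das Integral von der Geschwindigkeit ist die Position. Mit x(0) = -4 erhalten wir x(t) = 2·t^5 - 3·t^3 + t^2 + 5·t - 4. Mit x(t) = 2·t^5 - 3·t^3 + t^2 + 5·t - 4 und Einsetzen von t = 1, finden wir x = 1.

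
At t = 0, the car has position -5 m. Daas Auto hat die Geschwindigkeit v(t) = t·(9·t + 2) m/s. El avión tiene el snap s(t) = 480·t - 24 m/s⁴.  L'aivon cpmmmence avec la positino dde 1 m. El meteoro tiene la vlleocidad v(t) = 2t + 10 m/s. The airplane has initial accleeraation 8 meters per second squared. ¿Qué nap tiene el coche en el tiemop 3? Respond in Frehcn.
En partant de la vitesse v(t) = t·(9·t + 2), nous prenons 3 dérivées. En prenant d/dt de v(t), nous trouvons a(t) = 18·t + 2. En dérivant l'accélération, nous obtenons le jerk: j(t) = 18. En prenant d/dt de j(t), nous trouvons s(t) = 0. Nous avons le snap s(t) = 0. En substituant t = 3: s(3) = 0.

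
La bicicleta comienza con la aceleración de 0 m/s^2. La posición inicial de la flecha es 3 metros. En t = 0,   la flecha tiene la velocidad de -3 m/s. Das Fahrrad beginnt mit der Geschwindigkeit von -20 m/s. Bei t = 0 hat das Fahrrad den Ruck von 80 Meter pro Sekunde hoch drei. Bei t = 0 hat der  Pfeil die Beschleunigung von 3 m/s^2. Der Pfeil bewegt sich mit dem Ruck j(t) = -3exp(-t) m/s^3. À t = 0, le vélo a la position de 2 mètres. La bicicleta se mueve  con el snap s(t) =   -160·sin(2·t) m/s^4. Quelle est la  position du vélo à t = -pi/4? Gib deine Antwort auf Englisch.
To find the answer, we compute 4 antiderivatives of s(t) = -160·sin(2·t). Integrating snap and using the initial condition j(0) = 80, we get j(t) = 80·cos(2·t). Finding the integral of j(t) and using a(0) = 0: a(t) = 40·sin(2·t). Taking ∫a(t)dt and applying v(0) = -20, we find v(t) = -20·cos(2·t). Finding the integral of v(t) and using x(0) = 2: x(t) = 2 - 10·sin(2·t). From the given position equation x(t) = 2 - 10·sin(2·t), we substitute t = -pi/4 to get x = 12.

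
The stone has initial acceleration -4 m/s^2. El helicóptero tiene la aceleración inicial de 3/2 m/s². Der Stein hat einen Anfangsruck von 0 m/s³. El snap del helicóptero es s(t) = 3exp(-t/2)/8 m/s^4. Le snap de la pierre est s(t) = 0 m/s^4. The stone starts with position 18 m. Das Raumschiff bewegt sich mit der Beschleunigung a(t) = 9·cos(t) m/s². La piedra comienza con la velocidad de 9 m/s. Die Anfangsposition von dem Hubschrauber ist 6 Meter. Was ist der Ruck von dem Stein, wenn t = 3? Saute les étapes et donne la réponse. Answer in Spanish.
La sacudida en t = 3 es j = 0.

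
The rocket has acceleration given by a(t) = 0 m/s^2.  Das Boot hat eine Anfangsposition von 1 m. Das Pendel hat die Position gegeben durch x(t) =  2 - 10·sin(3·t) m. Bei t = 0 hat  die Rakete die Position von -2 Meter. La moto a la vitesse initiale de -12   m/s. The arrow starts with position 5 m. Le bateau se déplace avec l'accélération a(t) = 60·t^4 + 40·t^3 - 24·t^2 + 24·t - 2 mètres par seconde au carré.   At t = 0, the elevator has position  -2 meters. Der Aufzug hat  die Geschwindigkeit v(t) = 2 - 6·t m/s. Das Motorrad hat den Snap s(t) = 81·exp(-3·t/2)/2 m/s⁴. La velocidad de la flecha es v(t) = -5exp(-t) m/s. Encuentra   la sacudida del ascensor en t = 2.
Partiendo de la velocidad v(t) = 2 - 6·t, tomamos 2 derivadas. La derivada de la velocidad da la aceleración: a(t) = -6. Derivando la aceleración, obtenemos la sacudida: j(t) = 0. Tenemos la sacudida j(t) = 0. Sustituyendo t = 2: j(2) = 0.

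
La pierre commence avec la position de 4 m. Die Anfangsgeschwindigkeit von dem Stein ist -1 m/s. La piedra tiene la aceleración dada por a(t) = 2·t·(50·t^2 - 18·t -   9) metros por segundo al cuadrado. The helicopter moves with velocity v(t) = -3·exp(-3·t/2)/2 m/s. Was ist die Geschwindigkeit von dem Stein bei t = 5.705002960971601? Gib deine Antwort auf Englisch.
Starting from acceleration a(t) = 2·t·(50·t^2 - 18·t - 9), we take 1 antiderivative. Finding the integral of a(t) and using v(0) = -1: v(t) = 25·t^4 - 12·t^3 - 9·t^2 - 1. Using v(t) = 25·t^4 - 12·t^3 - 9·t^2 - 1 and substituting t = 5.705002960971601, we find v = 23960.6795584459.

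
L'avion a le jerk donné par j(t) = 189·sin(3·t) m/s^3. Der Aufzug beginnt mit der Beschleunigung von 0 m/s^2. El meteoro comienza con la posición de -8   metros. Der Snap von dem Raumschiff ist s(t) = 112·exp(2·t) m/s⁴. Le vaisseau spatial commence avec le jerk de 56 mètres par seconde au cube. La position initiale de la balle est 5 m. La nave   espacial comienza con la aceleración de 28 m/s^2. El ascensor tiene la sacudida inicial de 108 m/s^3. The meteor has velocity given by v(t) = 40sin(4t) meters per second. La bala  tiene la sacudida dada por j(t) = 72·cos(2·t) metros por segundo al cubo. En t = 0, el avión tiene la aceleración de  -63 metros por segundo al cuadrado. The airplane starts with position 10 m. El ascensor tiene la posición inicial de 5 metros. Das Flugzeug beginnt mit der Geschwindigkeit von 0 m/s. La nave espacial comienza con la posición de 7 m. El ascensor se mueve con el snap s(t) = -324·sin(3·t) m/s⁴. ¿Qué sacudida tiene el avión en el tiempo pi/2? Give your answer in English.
From the given jerk equation j(t) = 189·sin(3·t), we substitute t = pi/2 to get j = -189.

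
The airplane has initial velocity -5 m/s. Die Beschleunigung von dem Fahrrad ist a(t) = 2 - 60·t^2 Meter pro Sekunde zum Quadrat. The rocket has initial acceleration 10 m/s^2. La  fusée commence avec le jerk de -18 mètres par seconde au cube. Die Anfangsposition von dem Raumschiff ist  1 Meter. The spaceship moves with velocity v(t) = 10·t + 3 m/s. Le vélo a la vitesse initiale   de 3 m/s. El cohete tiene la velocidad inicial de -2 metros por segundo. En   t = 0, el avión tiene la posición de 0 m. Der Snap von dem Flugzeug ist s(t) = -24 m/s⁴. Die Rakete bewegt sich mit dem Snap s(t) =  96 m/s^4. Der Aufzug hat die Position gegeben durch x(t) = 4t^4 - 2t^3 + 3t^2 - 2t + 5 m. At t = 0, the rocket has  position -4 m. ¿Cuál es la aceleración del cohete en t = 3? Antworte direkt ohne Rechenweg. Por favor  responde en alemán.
Die Antwort ist 388.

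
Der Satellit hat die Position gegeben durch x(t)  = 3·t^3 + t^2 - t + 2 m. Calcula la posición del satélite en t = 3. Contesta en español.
Usando x(t) = 3·t^3 + t^2 - t + 2 y sustituyendo t = 3, encontramos x = 89.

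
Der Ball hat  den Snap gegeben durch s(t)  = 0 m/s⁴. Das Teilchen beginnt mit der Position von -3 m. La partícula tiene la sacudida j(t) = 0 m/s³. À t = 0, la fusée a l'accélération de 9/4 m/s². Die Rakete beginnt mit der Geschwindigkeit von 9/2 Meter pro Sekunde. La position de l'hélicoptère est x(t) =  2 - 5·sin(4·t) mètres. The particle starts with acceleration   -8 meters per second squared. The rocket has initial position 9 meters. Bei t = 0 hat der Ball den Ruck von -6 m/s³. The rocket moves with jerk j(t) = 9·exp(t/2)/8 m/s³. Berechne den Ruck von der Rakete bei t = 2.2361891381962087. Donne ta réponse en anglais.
Using j(t) = 9·exp(t/2)/8 and substituting t = 2.2361891381962087, we find j = 3.44139738253261.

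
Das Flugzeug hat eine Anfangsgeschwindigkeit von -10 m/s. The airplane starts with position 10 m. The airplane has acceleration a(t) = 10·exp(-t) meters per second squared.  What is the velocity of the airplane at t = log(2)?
We need to integrate our acceleration equation a(t) = 10·exp(-t) 1 time. The antiderivative of acceleration is velocity. Using v(0) = -10, we get v(t) = -10·exp(-t). We have velocity v(t) = -10·exp(-t). Substituting t = log(2): v(log(2)) = -5.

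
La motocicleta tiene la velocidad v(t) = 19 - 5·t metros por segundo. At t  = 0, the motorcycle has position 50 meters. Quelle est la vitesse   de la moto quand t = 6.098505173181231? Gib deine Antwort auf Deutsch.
Aus der Gleichung für die Geschwindigkeit v(t) = 19 - 5·t, setzen wir t = 6.098505173181231 ein und erhalten v = -11.4925258659062.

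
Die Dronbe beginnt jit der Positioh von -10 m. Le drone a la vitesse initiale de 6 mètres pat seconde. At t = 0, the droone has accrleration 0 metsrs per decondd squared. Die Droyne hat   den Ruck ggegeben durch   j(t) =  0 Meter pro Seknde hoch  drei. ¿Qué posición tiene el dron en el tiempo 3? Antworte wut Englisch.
To find the answer, we compute 3 integrals of j(t) = 0. Taking ∫j(t)dt and applying a(0) = 0, we find a(t) = 0. Taking ∫a(t)dt and applying v(0) = 6, we find v(t) = 6. The antiderivative of velocity is position. Using x(0) = -10, we get x(t) = 6·t - 10. From the given position equation x(t) = 6·t - 10, we substitute t = 3 to get x = 8.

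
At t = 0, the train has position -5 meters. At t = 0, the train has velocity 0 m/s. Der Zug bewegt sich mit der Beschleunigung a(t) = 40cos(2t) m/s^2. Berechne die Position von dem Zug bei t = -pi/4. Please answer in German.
Wir müssen das Integral unserer Gleichung für die Beschleunigung a(t) = 40·cos(2·t) 2-mal finden. Die Stammfunktion von der Beschleunigung ist die Geschwindigkeit. Mit v(0) = 0 erhalten wir v(t) = 20·sin(2·t). Die Stammfunktion von der Geschwindigkeit, mit x(0) = -5, ergibt die Position: x(t) = 5 - 10·cos(2·t). Aus der Gleichung für die Position x(t) = 5 - 10·cos(2·t), setzen wir t = -pi/4 ein und erhalten x = 5.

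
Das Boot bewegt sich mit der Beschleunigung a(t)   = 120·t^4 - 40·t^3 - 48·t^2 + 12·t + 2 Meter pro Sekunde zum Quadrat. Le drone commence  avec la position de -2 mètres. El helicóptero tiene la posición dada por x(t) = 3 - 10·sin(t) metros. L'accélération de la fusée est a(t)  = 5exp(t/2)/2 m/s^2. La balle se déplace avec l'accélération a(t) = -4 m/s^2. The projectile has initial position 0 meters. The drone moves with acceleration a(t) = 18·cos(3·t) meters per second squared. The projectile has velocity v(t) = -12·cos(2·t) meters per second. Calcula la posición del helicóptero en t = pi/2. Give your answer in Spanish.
Usando x(t) = 3 - 10·sin(t) y sustituyendo t = pi/2, encontramos x = -7.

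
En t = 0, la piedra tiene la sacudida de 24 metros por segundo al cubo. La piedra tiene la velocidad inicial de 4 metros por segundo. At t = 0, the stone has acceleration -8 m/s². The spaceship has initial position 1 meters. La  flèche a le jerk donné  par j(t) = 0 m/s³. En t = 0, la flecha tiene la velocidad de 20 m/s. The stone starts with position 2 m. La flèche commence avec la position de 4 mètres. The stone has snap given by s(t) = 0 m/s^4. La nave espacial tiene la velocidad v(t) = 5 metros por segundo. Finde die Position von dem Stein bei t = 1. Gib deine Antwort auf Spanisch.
Para resolver esto, necesitamos tomar 4 antiderivadas de nuestra ecuación del snap s(t) = 0. Integrando el snap y usando la condición inicial j(0) = 24, obtenemos j(t) = 24. La antiderivada de la sacudida es la aceleración. Usando a(0) = -8, obtenemos a(t) = 24·t - 8. Tomando ∫a(t)dt y aplicando v(0) = 4, encontramos v(t) = 12·t^2 - 8·t + 4. Tomando ∫v(t)dt y aplicando x(0) = 2, encontramos x(t) = 4·t^3 - 4·t^2 + 4·t + 2. Usando x(t) = 4·t^3 - 4·t^2 + 4·t + 2 y sustituyendo t = 1, encontramos x = 6.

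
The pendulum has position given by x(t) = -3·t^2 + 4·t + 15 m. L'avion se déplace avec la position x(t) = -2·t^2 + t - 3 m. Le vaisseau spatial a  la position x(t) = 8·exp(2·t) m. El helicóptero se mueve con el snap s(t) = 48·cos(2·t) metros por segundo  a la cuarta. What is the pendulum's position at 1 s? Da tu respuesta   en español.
Tenemos la posición x(t) = -3·t^2 + 4·t + 15. Sustituyendo t = 1: x(1) = 16.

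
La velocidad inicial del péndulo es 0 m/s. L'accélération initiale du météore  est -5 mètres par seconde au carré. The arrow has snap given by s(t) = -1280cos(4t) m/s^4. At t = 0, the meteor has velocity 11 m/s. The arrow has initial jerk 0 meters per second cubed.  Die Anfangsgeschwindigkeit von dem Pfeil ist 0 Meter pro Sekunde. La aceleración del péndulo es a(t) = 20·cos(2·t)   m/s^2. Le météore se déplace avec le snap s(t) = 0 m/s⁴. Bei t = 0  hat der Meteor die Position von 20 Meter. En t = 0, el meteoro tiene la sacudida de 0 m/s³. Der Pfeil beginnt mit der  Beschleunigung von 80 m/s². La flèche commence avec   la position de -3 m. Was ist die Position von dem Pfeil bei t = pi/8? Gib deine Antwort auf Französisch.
En partant du snap s(t) = -1280·cos(4·t), nous prenons 4 primitives. La primitive du snap est le jerk. En utilisant j(0) = 0, nous obtenons j(t) = -320·sin(4·t). La primitive du jerk, avec a(0) = 80, donne l'accélération: a(t) = 80·cos(4·t). L'intégrale de l'accélération, avec v(0) = 0, donne la vitesse: v(t) = 20·sin(4·t). L'intégrale de la vitesse est la position. En utilisant x(0) = -3, nous obtenons x(t) = 2 - 5·cos(4·t). Nous avons la position x(t) = 2 - 5·cos(4·t). En substituant t = pi/8: x(pi/8) = 2.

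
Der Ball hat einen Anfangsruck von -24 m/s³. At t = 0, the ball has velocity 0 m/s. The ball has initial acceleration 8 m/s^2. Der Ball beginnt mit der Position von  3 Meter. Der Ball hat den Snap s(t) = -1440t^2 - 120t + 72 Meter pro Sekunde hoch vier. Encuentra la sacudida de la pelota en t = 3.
Partiendo del snap s(t) = -1440·t^2 - 120·t + 72, tomamos 1 antiderivada. La integral del snap es la sacudida. Usando j(0) = -24, obtenemos j(t) = -480·t^3 - 60·t^2 + 72·t - 24. Usando j(t) = -480·t^3 - 60·t^2 + 72·t - 24 y sustituyendo t = 3, encontramos j = -13308.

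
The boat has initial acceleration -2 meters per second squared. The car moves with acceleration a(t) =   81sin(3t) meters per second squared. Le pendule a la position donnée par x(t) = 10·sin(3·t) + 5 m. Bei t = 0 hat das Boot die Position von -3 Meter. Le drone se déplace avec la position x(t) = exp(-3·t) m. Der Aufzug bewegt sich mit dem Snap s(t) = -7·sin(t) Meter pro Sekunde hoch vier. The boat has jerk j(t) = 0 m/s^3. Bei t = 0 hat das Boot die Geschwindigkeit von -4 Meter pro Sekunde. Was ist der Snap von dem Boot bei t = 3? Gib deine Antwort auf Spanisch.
Partiendo de la sacudida j(t) = 0, tomamos 1 derivada. Derivando la sacudida, obtenemos el snap: s(t) = 0. Tenemos el snap s(t) = 0. Sustituyendo t = 3: s(3) = 0.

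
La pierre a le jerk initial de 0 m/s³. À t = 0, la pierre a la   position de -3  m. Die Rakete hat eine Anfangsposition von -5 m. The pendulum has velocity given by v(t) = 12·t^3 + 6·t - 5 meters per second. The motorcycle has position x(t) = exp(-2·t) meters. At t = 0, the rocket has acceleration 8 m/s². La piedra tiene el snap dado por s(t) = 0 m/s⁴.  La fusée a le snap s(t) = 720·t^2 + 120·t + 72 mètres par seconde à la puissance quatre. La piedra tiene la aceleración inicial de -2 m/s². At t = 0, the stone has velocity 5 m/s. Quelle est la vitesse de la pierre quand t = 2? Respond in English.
To solve this, we need to take 3 integrals of our snap equation s(t) = 0. The antiderivative of snap, with j(0) = 0, gives jerk: j(t) = 0. Integrating jerk and using the initial condition a(0) = -2, we get a(t) = -2. Finding the antiderivative of a(t) and using v(0) = 5: v(t) = 5 - 2·t. We have velocity v(t) = 5 - 2·t. Substituting t = 2: v(2) = 1.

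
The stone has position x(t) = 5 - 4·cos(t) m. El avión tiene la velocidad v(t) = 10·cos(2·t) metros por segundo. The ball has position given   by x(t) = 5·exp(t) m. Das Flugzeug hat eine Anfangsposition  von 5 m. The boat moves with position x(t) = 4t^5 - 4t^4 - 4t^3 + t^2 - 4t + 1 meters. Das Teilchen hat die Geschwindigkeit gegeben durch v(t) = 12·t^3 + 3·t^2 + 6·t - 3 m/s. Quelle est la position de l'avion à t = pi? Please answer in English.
We need to integrate our velocity equation v(t) = 10·cos(2·t) 1 time. Finding the integral of v(t) and using x(0) = 5: x(t) = 5·sin(2·t) + 5. We have position x(t) = 5·sin(2·t) + 5. Substituting t = pi: x(pi) = 5.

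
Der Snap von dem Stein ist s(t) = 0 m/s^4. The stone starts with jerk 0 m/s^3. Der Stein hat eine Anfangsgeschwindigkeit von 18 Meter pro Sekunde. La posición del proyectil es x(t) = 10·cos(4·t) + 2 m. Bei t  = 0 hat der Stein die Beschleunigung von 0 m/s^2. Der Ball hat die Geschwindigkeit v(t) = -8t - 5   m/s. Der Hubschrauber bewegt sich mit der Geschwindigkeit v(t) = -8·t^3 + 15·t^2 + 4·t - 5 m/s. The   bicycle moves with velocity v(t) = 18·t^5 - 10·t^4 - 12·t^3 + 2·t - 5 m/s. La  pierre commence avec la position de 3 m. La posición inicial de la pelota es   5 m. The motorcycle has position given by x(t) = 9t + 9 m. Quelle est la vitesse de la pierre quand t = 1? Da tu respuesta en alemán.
Um dies zu lösen, müssen wir 3 Stammfunktionen unserer Gleichung für den Snap s(t) = 0 finden. Das Integral von dem Snap, mit j(0) = 0, ergibt den Ruck: j(t) = 0. Mit ∫j(t)dt und Anwendung von a(0) = 0, finden wir a(t) = 0. Die Stammfunktion von der Beschleunigung, mit v(0) = 18, ergibt die Geschwindigkeit: v(t) = 18. Aus der Gleichung für die Geschwindigkeit v(t) = 18, setzen wir t = 1 ein und erhalten v = 18.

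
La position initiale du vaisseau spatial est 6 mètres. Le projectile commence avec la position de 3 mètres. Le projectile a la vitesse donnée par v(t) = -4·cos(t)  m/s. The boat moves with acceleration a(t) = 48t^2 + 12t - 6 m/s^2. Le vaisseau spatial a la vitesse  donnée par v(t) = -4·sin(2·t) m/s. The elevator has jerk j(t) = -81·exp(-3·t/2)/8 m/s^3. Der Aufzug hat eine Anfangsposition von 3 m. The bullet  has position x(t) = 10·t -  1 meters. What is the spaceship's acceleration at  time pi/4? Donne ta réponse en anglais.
To solve this, we need to take 1 derivative of our velocity equation v(t) = -4·sin(2·t). Taking d/dt of v(t), we find a(t) = -8·cos(2·t). We have acceleration a(t) = -8·cos(2·t). Substituting t = pi/4: a(pi/4) = 0.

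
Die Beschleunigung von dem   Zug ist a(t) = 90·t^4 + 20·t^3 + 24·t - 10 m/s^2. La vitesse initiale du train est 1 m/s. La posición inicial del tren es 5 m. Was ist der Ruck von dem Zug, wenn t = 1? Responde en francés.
En partant de l'accélération a(t) = 90·t^4 + 20·t^3 + 24·t - 10, nous prenons 1 dérivée. En prenant d/dt de a(t), nous trouvons j(t) = 360·t^3 + 60·t^2 + 24. De l'équation du jerk j(t) = 360·t^3 + 60·t^2 + 24, nous substituons t = 1 pour obtenir j = 444.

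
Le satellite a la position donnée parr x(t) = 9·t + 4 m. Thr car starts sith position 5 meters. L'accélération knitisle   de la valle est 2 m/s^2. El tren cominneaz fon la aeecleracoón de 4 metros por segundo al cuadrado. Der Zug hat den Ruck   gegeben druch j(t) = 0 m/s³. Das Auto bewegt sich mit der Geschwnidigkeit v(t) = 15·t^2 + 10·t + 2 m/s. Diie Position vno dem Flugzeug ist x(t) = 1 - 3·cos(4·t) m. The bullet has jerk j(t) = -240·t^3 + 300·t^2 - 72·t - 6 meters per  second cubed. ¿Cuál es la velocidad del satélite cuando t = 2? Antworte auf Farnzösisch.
Nous devons dériver notre équation de la position x(t) = 9·t + 4 1 fois. La dérivée de la position donne la vitesse: v(t) = 9. Nous avons la vitesse v(t) = 9. En substituant t = 2: v(2) = 9.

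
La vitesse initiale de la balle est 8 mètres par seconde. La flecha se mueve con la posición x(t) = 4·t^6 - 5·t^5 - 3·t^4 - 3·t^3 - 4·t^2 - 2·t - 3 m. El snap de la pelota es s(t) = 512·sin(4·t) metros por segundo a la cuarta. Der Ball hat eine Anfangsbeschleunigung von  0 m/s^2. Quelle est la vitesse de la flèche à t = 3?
Nous devons dériver notre équation de la position x(t) = 4·t^6 - 5·t^5 - 3·t^4 - 3·t^3 - 4·t^2 - 2·t - 3 1 fois. En dérivant la position, nous obtenons la vitesse: v(t) = 24·t^5 - 25·t^4 - 12·t^3 - 9·t^2 - 8·t - 2. En utilisant v(t) = 24·t^5 - 25·t^4 - 12·t^3 - 9·t^2 - 8·t - 2 et en substituant t = 3, nous trouvons v = 3376.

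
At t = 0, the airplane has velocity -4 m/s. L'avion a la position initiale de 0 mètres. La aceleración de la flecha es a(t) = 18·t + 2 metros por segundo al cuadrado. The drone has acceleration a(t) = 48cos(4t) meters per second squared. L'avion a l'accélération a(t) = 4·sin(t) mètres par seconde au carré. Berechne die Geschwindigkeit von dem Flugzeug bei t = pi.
Ausgehend von der Beschleunigung a(t) = 4·sin(t), nehmen wir 1 Integral. Mit ∫a(t)dt und Anwendung von v(0) = -4, finden wir v(t) = -4·cos(t). Wir haben die Geschwindigkeit v(t) = -4·cos(t). Durch Einsetzen von t = pi: v(pi) = 4.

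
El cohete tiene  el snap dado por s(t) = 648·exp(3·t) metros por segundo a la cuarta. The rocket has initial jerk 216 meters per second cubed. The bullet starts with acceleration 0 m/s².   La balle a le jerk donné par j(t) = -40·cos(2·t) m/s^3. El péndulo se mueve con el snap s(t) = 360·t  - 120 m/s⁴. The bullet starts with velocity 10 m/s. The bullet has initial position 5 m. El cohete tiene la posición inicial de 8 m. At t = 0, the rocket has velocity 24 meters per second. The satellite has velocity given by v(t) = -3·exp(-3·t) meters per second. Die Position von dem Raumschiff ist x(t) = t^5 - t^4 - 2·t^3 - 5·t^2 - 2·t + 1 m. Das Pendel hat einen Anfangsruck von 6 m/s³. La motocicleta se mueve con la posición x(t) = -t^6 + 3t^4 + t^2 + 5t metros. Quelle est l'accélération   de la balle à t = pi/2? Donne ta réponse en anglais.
To solve this, we need to take 1 integral of our jerk equation j(t) = -40·cos(2·t). Taking ∫j(t)dt and applying a(0) = 0, we find a(t) = -20·sin(2·t). Using a(t) = -20·sin(2·t) and substituting t = pi/2, we find a = 0.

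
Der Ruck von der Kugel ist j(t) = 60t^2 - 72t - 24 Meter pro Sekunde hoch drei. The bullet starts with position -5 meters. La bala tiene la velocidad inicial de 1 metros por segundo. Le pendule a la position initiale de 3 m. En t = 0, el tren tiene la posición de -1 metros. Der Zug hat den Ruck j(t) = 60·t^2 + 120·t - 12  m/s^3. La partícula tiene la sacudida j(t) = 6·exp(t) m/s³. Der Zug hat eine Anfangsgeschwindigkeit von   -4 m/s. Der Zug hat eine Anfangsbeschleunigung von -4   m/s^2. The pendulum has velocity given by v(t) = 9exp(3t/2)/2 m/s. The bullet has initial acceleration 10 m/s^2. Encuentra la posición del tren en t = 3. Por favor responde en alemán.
Ausgehend von dem Ruck j(t) = 60·t^2 + 120·t - 12, nehmen wir 3 Integrale. Durch Integration von dem Ruck und Verwendung der Anfangsbedingung a(0) = -4, erhalten wir a(t) = 20·t^3 + 60·t^2 - 12·t - 4. Durch Integration von der Beschleunigung und Verwendung der Anfangsbedingung v(0) = -4, erhalten wir v(t) = 5·t^4 + 20·t^3 - 6·t^2 - 4·t - 4. Mit ∫v(t)dt und Anwendung von x(0) = -1, finden wir x(t) = t^5 + 5·t^4 - 2·t^3 - 2·t^2 - 4·t - 1. Mit x(t) = t^5 + 5·t^4 - 2·t^3 - 2·t^2 - 4·t - 1 und Einsetzen von t = 3, finden wir x = 563.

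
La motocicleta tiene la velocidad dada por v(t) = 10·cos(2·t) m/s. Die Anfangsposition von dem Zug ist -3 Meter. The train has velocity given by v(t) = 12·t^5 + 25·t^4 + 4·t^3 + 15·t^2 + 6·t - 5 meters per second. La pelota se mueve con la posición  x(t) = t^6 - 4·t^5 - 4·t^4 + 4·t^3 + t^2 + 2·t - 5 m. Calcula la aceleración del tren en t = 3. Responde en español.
Debemos derivar nuestra ecuación de la velocidad v(t) = 12·t^5 + 25·t^4 + 4·t^3 + 15·t^2 + 6·t - 5 1 vez. La derivada de la velocidad da la aceleración: a(t) = 60·t^4 + 100·t^3 + 12·t^2 + 30·t + 6. Usando a(t) = 60·t^4 + 100·t^3 + 12·t^2 + 30·t + 6 y sustituyendo t = 3, encontramos a = 7764.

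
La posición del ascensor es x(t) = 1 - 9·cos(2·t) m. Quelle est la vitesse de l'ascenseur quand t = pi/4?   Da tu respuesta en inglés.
Starting from position x(t) = 1 - 9·cos(2·t), we take 1 derivative. Taking d/dt of x(t), we find v(t) = 18·sin(2·t). We have velocity v(t) = 18·sin(2·t). Substituting t = pi/4: v(pi/4) = 18.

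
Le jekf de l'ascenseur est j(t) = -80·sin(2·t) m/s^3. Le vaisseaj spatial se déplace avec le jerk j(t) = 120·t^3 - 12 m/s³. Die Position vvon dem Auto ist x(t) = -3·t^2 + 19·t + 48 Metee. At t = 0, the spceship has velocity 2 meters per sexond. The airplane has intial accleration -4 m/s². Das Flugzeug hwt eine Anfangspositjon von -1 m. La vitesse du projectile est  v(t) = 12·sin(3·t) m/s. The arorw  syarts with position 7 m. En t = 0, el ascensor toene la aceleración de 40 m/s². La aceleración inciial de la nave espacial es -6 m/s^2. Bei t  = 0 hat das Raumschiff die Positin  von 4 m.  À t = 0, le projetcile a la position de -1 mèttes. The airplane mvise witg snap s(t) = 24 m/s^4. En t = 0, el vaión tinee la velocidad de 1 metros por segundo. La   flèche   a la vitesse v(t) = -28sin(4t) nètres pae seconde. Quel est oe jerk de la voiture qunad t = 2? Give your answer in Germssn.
Um dies zu lösen, müssen wir 3 Ableitungen unserer Gleichung für die Position x(t) = -3·t^2 + 19·t + 48 nehmen. Mit d/dt von x(t) finden wir v(t) = 19 - 6·t. Mit d/dt von v(t) finden wir a(t) = -6. Die Ableitung von der Beschleunigung ergibt den Ruck: j(t) = 0. Aus der Gleichung für den Ruck j(t) = 0, setzen wir t = 2 ein und erhalten j = 0.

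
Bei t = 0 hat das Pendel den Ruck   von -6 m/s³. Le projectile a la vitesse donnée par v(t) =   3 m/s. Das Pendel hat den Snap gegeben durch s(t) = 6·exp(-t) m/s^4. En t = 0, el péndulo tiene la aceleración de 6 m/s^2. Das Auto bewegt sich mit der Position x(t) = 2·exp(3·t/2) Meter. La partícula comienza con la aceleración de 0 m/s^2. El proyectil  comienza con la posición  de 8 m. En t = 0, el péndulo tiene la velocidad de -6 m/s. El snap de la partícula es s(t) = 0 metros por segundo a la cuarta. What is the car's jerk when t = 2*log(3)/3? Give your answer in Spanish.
Para resolver esto, necesitamos tomar 3 derivadas de nuestra ecuación de la posición x(t) = 2·exp(3·t/2). Derivando la posición, obtenemos la velocidad: v(t) = 3·exp(3·t/2). La derivada de la velocidad da la aceleración: a(t) = 9·exp(3·t/2)/2. Derivando la aceleración, obtenemos la sacudida: j(t) = 27·exp(3·t/2)/4. De la ecuación de la sacudida j(t) = 27·exp(3·t/2)/4, sustituimos t = 2*log(3)/3 para obtener j = 81/4.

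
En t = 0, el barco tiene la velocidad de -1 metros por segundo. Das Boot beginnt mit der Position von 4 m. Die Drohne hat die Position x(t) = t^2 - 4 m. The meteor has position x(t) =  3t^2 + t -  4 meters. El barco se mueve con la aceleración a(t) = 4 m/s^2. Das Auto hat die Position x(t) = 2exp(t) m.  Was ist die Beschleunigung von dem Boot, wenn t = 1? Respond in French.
En utilisant a(t) = 4 et en substituant t = 1, nous trouvons a = 4.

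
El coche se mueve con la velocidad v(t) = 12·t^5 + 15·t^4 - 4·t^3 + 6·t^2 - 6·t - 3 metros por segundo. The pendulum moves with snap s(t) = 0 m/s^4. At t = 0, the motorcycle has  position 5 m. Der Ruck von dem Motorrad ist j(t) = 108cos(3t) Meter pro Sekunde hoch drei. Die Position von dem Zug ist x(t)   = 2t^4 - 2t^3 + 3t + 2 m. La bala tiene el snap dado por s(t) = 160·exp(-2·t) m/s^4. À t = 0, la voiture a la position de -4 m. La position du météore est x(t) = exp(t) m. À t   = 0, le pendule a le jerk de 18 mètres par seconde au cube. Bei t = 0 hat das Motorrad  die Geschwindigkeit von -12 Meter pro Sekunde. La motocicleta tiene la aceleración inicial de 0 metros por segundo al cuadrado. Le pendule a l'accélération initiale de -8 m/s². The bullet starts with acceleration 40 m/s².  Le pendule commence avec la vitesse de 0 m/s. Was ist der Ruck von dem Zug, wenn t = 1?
Um dies zu lösen, müssen wir 3 Ableitungen unserer Gleichung für die Position x(t) = 2·t^4 - 2·t^3 + 3·t + 2 nehmen. Mit d/dt von x(t) finden wir v(t) = 8·t^3 - 6·t^2 + 3. Die Ableitung von der Geschwindigkeit ergibt die Beschleunigung: a(t) = 24·t^2 - 12·t. Durch Ableiten von der Beschleunigung erhalten wir den Ruck: j(t) = 48·t - 12. Mit j(t) = 48·t - 12 und Einsetzen von t = 1, finden wir j = 36.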